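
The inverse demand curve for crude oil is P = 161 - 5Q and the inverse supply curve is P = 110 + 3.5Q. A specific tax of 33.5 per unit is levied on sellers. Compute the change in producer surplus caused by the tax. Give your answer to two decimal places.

Pre-tax equilibrium: 161 - 5Q = 110 + 3.5Q gives Q* = 6, P* = 131.
With the tax, sellers need 33.5 more per unit: 161 - 5Q = 110 + 3.5Q + 33.5, so Q_t = 2.0588. Buyers pay P_b = 150.7059; sellers receive P_s = P_b - 33.5 = 117.2059.
PS falls from (1/2)(6)(21) = 63 to (1/2)(2.0588)(7.2059) = 7.4178, a change of -55.5822.

-55.58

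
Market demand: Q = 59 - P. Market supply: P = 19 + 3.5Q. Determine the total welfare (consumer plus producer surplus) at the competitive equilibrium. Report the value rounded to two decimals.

Rewriting demand in inverse form: P = 59 - Q.
Set 59 - Q = 19 + 3.5Q, which gives 40 = 4.5Q, so Q* = 8.8889 and P* = 59 - (8.8889) = 50.1111.
CS = (1/2)(8.8889)(8.8889) = 39.5062 and PS = (1/2)(8.8889)(31.1111) = 138.2716, so total surplus = 177.7778.

177.78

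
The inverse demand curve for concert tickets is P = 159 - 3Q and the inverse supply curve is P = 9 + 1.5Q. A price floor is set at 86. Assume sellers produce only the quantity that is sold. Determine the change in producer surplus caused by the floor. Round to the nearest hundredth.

Free-market equilibrium: 159 - 3Q = 9 + 1.5Q gives Q* = 33.3333, P* = 59.
At the floor price 86, quantity demanded is (159 - 86)/3 = 24.3333; demand is the short side, so Q = 24.3333 trades at P = 86.
PS goes from (1/2)(33.3333)(50) = 833.3333 to 1429.5833 (computed as (86 - 9)(24.3333) - (1/2)(1.5)(24.3333)^2), a change of 596.25.

596.25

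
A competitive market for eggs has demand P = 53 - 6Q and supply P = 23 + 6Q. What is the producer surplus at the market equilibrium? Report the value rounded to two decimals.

18.75

Equilibrium: 53 - 6Q = 23 + 6Q, so Q* = 2.5 and P* = 38.
PS is the area between P* and the supply curve from 0 to Q*: (1/2)(2.5)(15) = 18.75.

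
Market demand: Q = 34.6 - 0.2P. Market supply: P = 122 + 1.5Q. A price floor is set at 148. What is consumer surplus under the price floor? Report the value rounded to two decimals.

62.50

Rewriting demand in inverse form: P = 173 - 5Q.
Free-market equilibrium: 173 - 5Q = 122 + 1.5Q gives Q* = 7.8462, P* = 133.7692.
At P = 148, buyers demand (173 - 148)/5 = 5 while sellers would supply more, so the quantity traded is 5 at price 148.
CS is the triangle under demand above 148: (1/2)(5)(173 - 148) = 62.5.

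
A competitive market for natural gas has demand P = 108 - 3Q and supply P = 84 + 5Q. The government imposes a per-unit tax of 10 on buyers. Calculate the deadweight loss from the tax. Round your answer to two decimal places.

6.25

Pre-tax equilibrium: 108 - 3Q = 84 + 5Q gives Q* = 3, P* = 99.
A tax on buyers shifts demand down by 10: (108 - 10) - 3Q = 84 + 5Q, so Q_t = 1.75. Buyers pay P_b = 102.75; sellers receive P_s = P_b - 10 = 92.75.
Deadweight loss is the triangle between the curves from Q_t to Q*: (1/2)(3 - 1.75)(10) = 6.25.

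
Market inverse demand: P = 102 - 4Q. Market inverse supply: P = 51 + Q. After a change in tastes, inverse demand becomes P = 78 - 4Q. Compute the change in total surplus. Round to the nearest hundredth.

Initial equilibrium: Q_0 = 10.2, P_0 = 61.2; CS_0 = (1/2)(10.2)(40.8) = 208.08, PS_0 = (1/2)(10.2)(10.2) = 52.02.
New equilibrium: 78 - 4Q = 51 + Q gives Q_1 = 5.4, P_1 = 56.4; CS_1 = 58.32, PS_1 = 14.58.
Change in total surplus = (58.32 + 14.58) - (208.08 + 52.02) = -187.2.

-187.20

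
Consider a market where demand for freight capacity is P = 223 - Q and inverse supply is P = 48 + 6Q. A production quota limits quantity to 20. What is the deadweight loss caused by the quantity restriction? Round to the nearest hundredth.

Without the quota, 223 - Q = 48 + 6Q gives Q* = 25.
At Q = 20 the demand price is 223 - (20) = 203 and the supply price is 48 + 6(20) = 168.
DWL = (1/2)(gap between curves at 20) x (Q* - 20) = (1/2)(35)(5) = 87.5.

87.50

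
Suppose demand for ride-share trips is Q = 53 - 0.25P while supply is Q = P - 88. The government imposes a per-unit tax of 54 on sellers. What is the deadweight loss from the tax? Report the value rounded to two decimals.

Rewriting demand in inverse form: P = 212 - 4Q.
Rewriting supply in inverse form: P = 88 + Q.
Pre-tax equilibrium: 212 - 4Q = 88 + Q gives Q* = 24.8, P* = 112.8.
With the tax, sellers need 54 more per unit: 212 - 4Q = 88 + Q + 54, so Q_t = 14. Buyers pay P_b = 156; sellers receive P_s = P_b - 54 = 102.
Deadweight loss is the triangle between the curves from Q_t to Q*: (1/2)(24.8 - 14)(54) = 291.6.

291.60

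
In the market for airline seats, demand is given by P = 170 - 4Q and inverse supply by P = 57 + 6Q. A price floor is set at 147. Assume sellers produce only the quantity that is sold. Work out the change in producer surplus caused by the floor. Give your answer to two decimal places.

35.24

Without the control, 170 - 4Q = 57 + 6Q so Q* = 11.3 and P* = 124.8.
At P = 147, buyers demand (170 - 147)/4 = 5.75 while sellers would supply more, so the quantity traded is 5.75 at price 147.
PS goes from (1/2)(11.3)(67.8) = 383.07 to 418.3125 (computed as (147 - 57)(5.75) - (1/2)(6)(5.75)^2), a change of 35.2425.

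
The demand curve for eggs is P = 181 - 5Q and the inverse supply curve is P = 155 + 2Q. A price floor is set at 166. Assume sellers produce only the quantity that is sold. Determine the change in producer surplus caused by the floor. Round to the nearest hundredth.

10.20

Without the control, 181 - 5Q = 155 + 2Q so Q* = 3.7143 and P* = 162.4286.
At the floor price 166, quantity demanded is (181 - 166)/5 = 3; demand is the short side, so Q = 3 trades at P = 166.
PS goes from (1/2)(3.7143)(7.4286) = 13.7959 to 24 (computed as (166 - 155)(3) - (1/2)(2)(3)^2), a change of 10.2041.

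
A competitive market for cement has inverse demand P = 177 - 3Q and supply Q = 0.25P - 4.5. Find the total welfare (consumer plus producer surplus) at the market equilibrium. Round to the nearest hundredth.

1805.79

Rewriting supply in inverse form: P = 18 + 4Q.
Equilibrium: 177 - 3Q = 18 + 4Q, so Q* = 22.7143 and P* = 108.8571.
CS = (1/2)(22.7143)(68.1429) = 773.9082 and PS = (1/2)(22.7143)(90.8571) = 1031.8776, so total surplus = 1805.7857.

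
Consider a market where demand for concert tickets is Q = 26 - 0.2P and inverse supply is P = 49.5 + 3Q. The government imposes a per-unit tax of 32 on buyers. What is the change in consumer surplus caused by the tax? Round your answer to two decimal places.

Rewriting demand in inverse form: P = 130 - 5Q.
Without the tax, 130 - 5Q = 49.5 + 3Q so Q* = 10.0625 and P* = 79.6875.
A tax on buyers shifts demand down by 32: (130 - 32) - 5Q = 49.5 + 3Q, so Q_t = 6.0625. Buyers pay P_b = 99.6875; sellers receive P_s = P_b - 32 = 67.6875.
Consumers lose the trapezoid between P* and P_b out to Q_t plus the triangle from Q_t to Q*: change in CS = 91.8848 - 253.1348 = -161.25.

-161.25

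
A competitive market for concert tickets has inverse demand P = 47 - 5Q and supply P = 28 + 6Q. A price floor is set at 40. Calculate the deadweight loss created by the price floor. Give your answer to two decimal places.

Without the control, 47 - 5Q = 28 + 6Q so Q* = 1.7273 and P* = 38.3636.
At P = 40, buyers demand (47 - 40)/5 = 1.4 while sellers would supply more, so the quantity traded is 1.4 at price 40.
The lost-trades triangle has base Q* - 1.4 = 0.3273 and height equal to the gap between the curves at Q = 1.4, which is 40 - 36.4 = 3.6. DWL = (1/2)(0.3273)(3.6) = 0.5891.

0.59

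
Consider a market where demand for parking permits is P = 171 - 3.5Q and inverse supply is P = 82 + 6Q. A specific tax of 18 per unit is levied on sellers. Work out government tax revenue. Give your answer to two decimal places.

134.53

Without the tax, 171 - 3.5Q = 82 + 6Q so Q* = 9.3684 and P* = 138.2105.
A tax on sellers shifts supply up by 18: 171 - 3.5Q = 82 + 6Q + 18, so Q_t = 7.4737. Buyers pay P_b = 144.8421; sellers receive P_s = P_b - 18 = 126.8421.
Revenue is the tax times quantity traded: 18 x 7.4737 = 134.5263.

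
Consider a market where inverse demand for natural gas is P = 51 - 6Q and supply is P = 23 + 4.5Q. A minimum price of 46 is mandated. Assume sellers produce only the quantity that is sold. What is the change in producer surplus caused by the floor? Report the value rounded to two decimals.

Without the control, 51 - 6Q = 23 + 4.5Q so Q* = 2.6667 and P* = 35.
At the floor price 46, quantity demanded is (51 - 46)/6 = 0.8333; demand is the short side, so Q = 0.8333 trades at P = 46.
PS goes from (1/2)(2.6667)(12) = 16 to 17.6042 (computed as (46 - 23)(0.8333) - (1/2)(4.5)(0.8333)^2), a change of 1.6042.

1.60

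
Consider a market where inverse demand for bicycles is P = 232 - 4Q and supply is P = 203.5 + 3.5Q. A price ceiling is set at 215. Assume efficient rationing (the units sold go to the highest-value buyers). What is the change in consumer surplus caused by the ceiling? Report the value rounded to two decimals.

5.39

Free-market equilibrium: 232 - 4Q = 203.5 + 3.5Q gives Q* = 3.8, P* = 216.8.
At P = 215, sellers supply (215 - 203.5)/3.5 = 3.2857 while buyers want more, so the quantity traded is 3.2857 at price 215.
CS goes from (1/2)(3.8)(15.2) = 28.88 to 34.2653 (computed as (232 - 215)(3.2857) - (1/2)(4)(3.2857)^2), a change of 5.3853.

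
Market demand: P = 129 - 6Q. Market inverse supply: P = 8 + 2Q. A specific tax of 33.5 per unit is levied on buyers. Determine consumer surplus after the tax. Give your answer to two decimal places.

Without the tax, 129 - 6Q = 8 + 2Q so Q* = 15.125 and P* = 38.25.
With the tax, buyers' net willingness to pay falls by 33.5: (129 - 33.5) - 6Q = 8 + 2Q, so Q_t = 10.9375. Buyers pay P_b = 63.375; sellers receive P_s = P_b - 33.5 = 29.875.
Consumer surplus is the triangle under demand above P_b: (1/2)(10.9375)(129 - 63.375) = 358.8867.

358.89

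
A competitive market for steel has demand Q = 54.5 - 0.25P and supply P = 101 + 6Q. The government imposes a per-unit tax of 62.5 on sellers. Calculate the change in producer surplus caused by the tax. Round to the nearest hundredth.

-321.56

Rewriting demand in inverse form: P = 218 - 4Q.
Without the tax, 218 - 4Q = 101 + 6Q so Q* = 11.7 and P* = 171.2.
With the tax, sellers need 62.5 more per unit: 218 - 4Q = 101 + 6Q + 62.5, so Q_t = 5.45. Buyers pay P_b = 196.2; sellers receive P_s = P_b - 62.5 = 133.7.
PS falls from (1/2)(11.7)(70.2) = 410.67 to (1/2)(5.45)(32.7) = 89.1075, a change of -321.5625.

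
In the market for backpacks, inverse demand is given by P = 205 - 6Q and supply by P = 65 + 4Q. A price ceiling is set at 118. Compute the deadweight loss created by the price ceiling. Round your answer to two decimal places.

Without the control, 205 - 6Q = 65 + 4Q so Q* = 14 and P* = 121.
At the ceiling price 118, quantity supplied is (118 - 65)/4 = 13.25; supply is the short side, so Q = 13.25 trades at P = 118.
The lost-trades triangle has base Q* - 13.25 = 0.75 and height equal to the gap between the curves at Q = 13.25, which is 125.5 - 118 = 7.5. DWL = (1/2)(0.75)(7.5) = 2.8125.

2.81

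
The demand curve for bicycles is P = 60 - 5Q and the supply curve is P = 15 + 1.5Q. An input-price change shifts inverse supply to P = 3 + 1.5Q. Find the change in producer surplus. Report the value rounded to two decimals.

Initial equilibrium: Q_0 = 6.9231, P_0 = 25.3846; CS_0 = (1/2)(6.9231)(34.6154) = 119.8225, PS_0 = (1/2)(6.9231)(10.3846) = 35.9467.
New equilibrium: 60 - 5Q = 3 + 1.5Q gives Q_1 = 8.7692, P_1 = 16.1538; CS_1 = 192.2485, PS_1 = 57.6746.
Change in producer surplus = 57.6746 - 35.9467 = 21.7278.

21.73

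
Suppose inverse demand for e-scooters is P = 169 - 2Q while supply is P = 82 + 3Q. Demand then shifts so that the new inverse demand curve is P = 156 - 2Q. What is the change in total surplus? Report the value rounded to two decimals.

-209.30

Initial equilibrium: Q_0 = 17.4, P_0 = 134.2; CS_0 = (1/2)(17.4)(34.8) = 302.76, PS_0 = (1/2)(17.4)(52.2) = 454.14.
New equilibrium: 156 - 2Q = 82 + 3Q gives Q_1 = 14.8, P_1 = 126.4; CS_1 = 219.04, PS_1 = 328.56.
Change in total surplus = (219.04 + 328.56) - (302.76 + 454.14) = -209.3.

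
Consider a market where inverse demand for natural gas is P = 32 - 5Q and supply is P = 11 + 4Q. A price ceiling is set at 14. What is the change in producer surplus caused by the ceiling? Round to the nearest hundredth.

Free-market equilibrium: 32 - 5Q = 11 + 4Q gives Q* = 2.3333, P* = 20.3333.
At P = 14, sellers supply (14 - 11)/4 = 0.75 while buyers want more, so the quantity traded is 0.75 at price 14.
PS goes from (1/2)(2.3333)(9.3333) = 10.8889 to 1.125 (computed as (14 - 11)(0.75) - (1/2)(4)(0.75)^2), a change of -9.7639.

-9.76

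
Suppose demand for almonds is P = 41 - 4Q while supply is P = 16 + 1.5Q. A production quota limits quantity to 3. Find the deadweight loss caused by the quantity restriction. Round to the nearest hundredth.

6.57

Without the quota, 41 - 4Q = 16 + 1.5Q gives Q* = 4.5455.
At Q = 3 the demand price is 41 - 4(3) = 29 and the supply price is 16 + 1.5(3) = 20.5.
Deadweight loss is the triangle between the curves from 3 to 4.5455: (1/2)(29 - 20.5)(4.5455 - 3) = 6.5682.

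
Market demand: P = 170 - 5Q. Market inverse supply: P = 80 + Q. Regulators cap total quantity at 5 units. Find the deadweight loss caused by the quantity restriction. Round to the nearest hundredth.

Without the quota, 170 - 5Q = 80 + Q gives Q* = 15.
At Q = 5 the demand price is 170 - 5(5) = 145 and the supply price is 80 + (5) = 85.
Deadweight loss is the triangle between the curves from 5 to 15: (1/2)(145 - 85)(15 - 5) = 300.

300.00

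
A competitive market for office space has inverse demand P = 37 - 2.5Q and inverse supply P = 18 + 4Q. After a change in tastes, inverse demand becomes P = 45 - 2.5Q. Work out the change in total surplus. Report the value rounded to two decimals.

28.31

Initial equilibrium: Q_0 = 2.9231, P_0 = 29.6923; CS_0 = (1/2)(2.9231)(7.3077) = 10.6805, PS_0 = (1/2)(2.9231)(11.6923) = 17.0888.
New equilibrium: 45 - 2.5Q = 18 + 4Q gives Q_1 = 4.1538, P_1 = 34.6154; CS_1 = 21.568, PS_1 = 34.5089.
Change in total surplus = (21.568 + 34.5089) - (10.6805 + 17.0888) = 28.3077.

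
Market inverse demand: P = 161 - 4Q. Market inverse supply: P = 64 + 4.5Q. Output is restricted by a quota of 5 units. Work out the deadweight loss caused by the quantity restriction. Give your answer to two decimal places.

Without the quota, 161 - 4Q = 64 + 4.5Q gives Q* = 11.4118.
At Q = 5 the demand price is 161 - 4(5) = 141 and the supply price is 64 + 4.5(5) = 86.5.
DWL = (1/2)(gap between curves at 5) x (Q* - 5) = (1/2)(54.5)(6.4118) = 174.7206.

174.72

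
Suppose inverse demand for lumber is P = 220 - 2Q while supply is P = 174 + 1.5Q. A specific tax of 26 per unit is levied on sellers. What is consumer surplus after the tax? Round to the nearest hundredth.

Pre-tax equilibrium: 220 - 2Q = 174 + 1.5Q gives Q* = 13.1429, P* = 193.7143.
A tax on sellers shifts supply up by 26: 220 - 2Q = 174 + 1.5Q + 26, so Q_t = 5.7143. Buyers pay P_b = 208.5714; sellers receive P_s = P_b - 26 = 182.5714.
Consumer surplus is the triangle under demand above P_b: (1/2)(5.7143)(220 - 208.5714) = 32.6531.

32.65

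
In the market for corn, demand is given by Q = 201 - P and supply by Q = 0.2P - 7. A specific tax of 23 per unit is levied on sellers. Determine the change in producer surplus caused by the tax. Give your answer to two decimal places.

-493.54

Rewriting demand in inverse form: P = 201 - Q.
Rewriting supply in inverse form: P = 35 + 5Q.
Pre-tax equilibrium: 201 - Q = 35 + 5Q gives Q* = 27.6667, P* = 173.3333.
A tax on sellers shifts supply up by 23: 201 - Q = 35 + 5Q + 23, so Q_t = 23.8333. Buyers pay P_b = 177.1667; sellers receive P_s = P_b - 23 = 154.1667.
PS falls from (1/2)(27.6667)(138.3333) = 1913.6111 to (1/2)(23.8333)(119.1667) = 1420.0694, a change of -493.5417.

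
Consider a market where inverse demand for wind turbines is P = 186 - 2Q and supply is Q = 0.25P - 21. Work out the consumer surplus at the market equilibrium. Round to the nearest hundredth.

289.00

Rewriting supply in inverse form: P = 84 + 4Q.
Equilibrium: 186 - 2Q = 84 + 4Q, so Q* = 17 and P* = 152.
CS is the area between the demand curve and P* from 0 to Q*: (1/2)(17)(34) = 289.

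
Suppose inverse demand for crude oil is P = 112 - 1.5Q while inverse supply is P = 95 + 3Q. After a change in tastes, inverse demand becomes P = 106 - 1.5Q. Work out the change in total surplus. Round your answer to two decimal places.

Initial equilibrium: Q_0 = 3.7778, P_0 = 106.3333; CS_0 = (1/2)(3.7778)(5.6667) = 10.7037, PS_0 = (1/2)(3.7778)(11.3333) = 21.4074.
New equilibrium: 106 - 1.5Q = 95 + 3Q gives Q_1 = 2.4444, P_1 = 102.3333; CS_1 = 4.4815, PS_1 = 8.963.
Change in total surplus = (4.4815 + 8.963) - (10.7037 + 21.4074) = -18.6667.

-18.67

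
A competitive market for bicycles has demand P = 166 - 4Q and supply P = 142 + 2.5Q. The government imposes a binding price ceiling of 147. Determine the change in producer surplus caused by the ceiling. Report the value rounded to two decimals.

-12.04

Free-market equilibrium: 166 - 4Q = 142 + 2.5Q gives Q* = 3.6923, P* = 151.2308.
At the ceiling price 147, quantity supplied is (147 - 142)/2.5 = 2; supply is the short side, so Q = 2 trades at P = 147.
PS goes from (1/2)(3.6923)(9.2308) = 17.0414 to 5 (computed as (147 - 142)(2) - (1/2)(2.5)(2)^2), a change of -12.0414.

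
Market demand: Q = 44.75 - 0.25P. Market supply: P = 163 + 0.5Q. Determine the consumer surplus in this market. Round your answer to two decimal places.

Rewriting demand in inverse form: P = 179 - 4Q.
Set 179 - 4Q = 163 + 0.5Q, which gives 16 = 4.5Q, so Q* = 3.5556 and P* = 179 - 4(3.5556) = 164.7778.
CS is the area between the demand curve and P* from 0 to Q*: (1/2)(3.5556)(14.2222) = 25.284.

25.28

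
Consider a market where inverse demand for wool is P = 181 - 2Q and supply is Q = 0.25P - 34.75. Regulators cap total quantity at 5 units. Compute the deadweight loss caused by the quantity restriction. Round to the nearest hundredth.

12.00

Rewriting supply in inverse form: P = 139 + 4Q.
Without the quota, 181 - 2Q = 139 + 4Q gives Q* = 7.
At Q = 5 the demand price is 181 - 2(5) = 171 and the supply price is 139 + 4(5) = 159.
DWL = (1/2)(gap between curves at 5) x (Q* - 5) = (1/2)(12)(2) = 12.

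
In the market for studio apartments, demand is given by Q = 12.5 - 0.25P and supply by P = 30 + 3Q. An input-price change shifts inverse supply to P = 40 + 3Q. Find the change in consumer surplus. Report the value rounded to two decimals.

-12.24

Rewriting demand in inverse form: P = 50 - 4Q.
Initial equilibrium: Q_0 = 2.8571, P_0 = 38.5714; CS_0 = (1/2)(2.8571)(11.4286) = 16.3265, PS_0 = (1/2)(2.8571)(8.5714) = 12.2449.
New equilibrium: 50 - 4Q = 40 + 3Q gives Q_1 = 1.4286, P_1 = 44.2857; CS_1 = 4.0816, PS_1 = 3.0612.
Change in consumer surplus = 4.0816 - 16.3265 = -12.2449.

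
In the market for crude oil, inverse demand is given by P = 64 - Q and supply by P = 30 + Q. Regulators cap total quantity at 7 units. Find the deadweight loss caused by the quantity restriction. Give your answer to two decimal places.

100.00

Without the quota, 64 - Q = 30 + Q gives Q* = 17.
At Q = 7 the demand price is 64 - (7) = 57 and the supply price is 30 + (7) = 37.
DWL = (1/2)(gap between curves at 7) x (Q* - 7) = (1/2)(20)(10) = 100.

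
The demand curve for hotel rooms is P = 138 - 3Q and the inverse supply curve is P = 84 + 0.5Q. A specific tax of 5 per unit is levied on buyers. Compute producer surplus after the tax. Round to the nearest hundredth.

Without the tax, 138 - 3Q = 84 + 0.5Q so Q* = 15.4286 and P* = 91.7143.
A tax on buyers shifts demand down by 5: (138 - 5) - 3Q = 84 + 0.5Q, so Q_t = 14. Buyers pay P_b = 96; sellers receive P_s = P_b - 5 = 91.
PS = (1/2)(Q_t)(P_s - 84) = (1/2)(14)(7) = 49.

49.00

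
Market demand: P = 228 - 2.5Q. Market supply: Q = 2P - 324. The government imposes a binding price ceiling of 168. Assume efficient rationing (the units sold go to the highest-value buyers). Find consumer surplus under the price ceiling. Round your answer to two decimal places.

540.00

Rewriting supply in inverse form: P = 162 + 0.5Q.
Free-market equilibrium: 228 - 2.5Q = 162 + 0.5Q gives Q* = 22, P* = 173.
At the ceiling price 168, quantity supplied is (168 - 162)/0.5 = 12; supply is the short side, so Q = 12 trades at P = 168.
The demand price at Q = 12 is 198. CS is the trapezoid between demand and 168 over [0, 12]: (1/2)[(228 - 168) + (198 - 168)](12) = 540.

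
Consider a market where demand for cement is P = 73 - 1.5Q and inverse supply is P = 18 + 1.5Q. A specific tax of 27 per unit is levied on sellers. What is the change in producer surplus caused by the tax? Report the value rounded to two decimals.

Without the tax, 73 - 1.5Q = 18 + 1.5Q so Q* = 18.3333 and P* = 45.5.
A tax on sellers shifts supply up by 27: 73 - 1.5Q = 18 + 1.5Q + 27, so Q_t = 9.3333. Buyers pay P_b = 59; sellers receive P_s = P_b - 27 = 32.
PS falls from (1/2)(18.3333)(27.5) = 252.0833 to (1/2)(9.3333)(14) = 65.3333, a change of -186.75.

-186.75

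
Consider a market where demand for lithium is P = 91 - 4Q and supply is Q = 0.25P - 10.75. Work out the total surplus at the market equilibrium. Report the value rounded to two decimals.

Rewriting supply in inverse form: P = 43 + 4Q.
Set 91 - 4Q = 43 + 4Q, which gives 48 = 8Q, so Q* = 6 and P* = 91 - 4(6) = 67.
CS = (1/2)(6)(24) = 72 and PS = (1/2)(6)(24) = 72, so total surplus = 144.

144.00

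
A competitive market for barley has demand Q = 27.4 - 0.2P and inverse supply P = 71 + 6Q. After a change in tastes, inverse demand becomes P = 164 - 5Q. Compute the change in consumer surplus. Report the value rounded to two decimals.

88.70

Rewriting demand in inverse form: P = 137 - 5Q.
Initial equilibrium: Q_0 = 6, P_0 = 107; CS_0 = (1/2)(6)(30) = 90, PS_0 = (1/2)(6)(36) = 108.
New equilibrium: 164 - 5Q = 71 + 6Q gives Q_1 = 8.4545, P_1 = 121.7273; CS_1 = 178.6983, PS_1 = 214.438.
Change in consumer surplus = 178.6983 - 90 = 88.6983.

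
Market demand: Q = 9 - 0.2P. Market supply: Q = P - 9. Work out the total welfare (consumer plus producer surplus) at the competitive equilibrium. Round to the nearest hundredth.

108.00

Rewriting demand in inverse form: P = 45 - 5Q.
Rewriting supply in inverse form: P = 9 + Q.
Setting demand equal to supply, 36 = 6Q, so Q* = 6 and P* = 15.
Total surplus is the full triangle between the curves from 0 to Q*: (1/2)(6)(45 - 9) = 108.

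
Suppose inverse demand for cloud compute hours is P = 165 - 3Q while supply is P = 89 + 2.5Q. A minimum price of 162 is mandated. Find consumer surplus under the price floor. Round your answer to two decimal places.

Free-market equilibrium: 165 - 3Q = 89 + 2.5Q gives Q* = 13.8182, P* = 123.5455.
At P = 162, buyers demand (165 - 162)/3 = 1 while sellers would supply more, so the quantity traded is 1 at price 162.
CS is the triangle under demand above 162: (1/2)(1)(165 - 162) = 1.5.

1.50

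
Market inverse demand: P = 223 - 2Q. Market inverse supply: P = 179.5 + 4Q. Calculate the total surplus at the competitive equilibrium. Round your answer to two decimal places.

Setting demand equal to supply, 43.5 = 6Q, so Q* = 7.25 and P* = 208.5.
CS = (1/2)(7.25)(14.5) = 52.5625 and PS = (1/2)(7.25)(29) = 105.125, so total surplus = 157.6875.

157.69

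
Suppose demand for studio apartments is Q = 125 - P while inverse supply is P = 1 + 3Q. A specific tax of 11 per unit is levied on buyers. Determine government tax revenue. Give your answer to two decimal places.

310.75

Rewriting demand in inverse form: P = 125 - Q.
Pre-tax equilibrium: 125 - Q = 1 + 3Q gives Q* = 31, P* = 94.
With the tax, buyers' net willingness to pay falls by 11: (125 - 11) - Q = 1 + 3Q, so Q_t = 28.25. Buyers pay P_b = 96.75; sellers receive P_s = P_b - 11 = 85.75.
Tax revenue = t x Q_t = 11 x 28.25 = 310.75.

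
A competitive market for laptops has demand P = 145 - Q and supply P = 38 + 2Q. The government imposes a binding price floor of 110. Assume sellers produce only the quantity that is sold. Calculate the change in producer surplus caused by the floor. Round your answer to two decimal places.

22.89

Free-market equilibrium: 145 - Q = 38 + 2Q gives Q* = 35.6667, P* = 109.3333.
At the floor price 110, quantity demanded is (145 - 110)/1 = 35; demand is the short side, so Q = 35 trades at P = 110.
PS goes from (1/2)(35.6667)(71.3333) = 1272.1111 to 1295 (computed as (110 - 38)(35) - (1/2)(2)(35)^2), a change of 22.8889.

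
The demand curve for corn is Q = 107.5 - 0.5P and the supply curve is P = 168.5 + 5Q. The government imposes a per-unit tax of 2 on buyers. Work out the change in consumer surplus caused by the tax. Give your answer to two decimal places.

-3.71

Rewriting demand in inverse form: P = 215 - 2Q.
Pre-tax equilibrium: 215 - 2Q = 168.5 + 5Q gives Q* = 6.6429, P* = 201.7143.
With the tax, buyers' net willingness to pay falls by 2: (215 - 2) - 2Q = 168.5 + 5Q, so Q_t = 6.3571. Buyers pay P_b = 202.2857; sellers receive P_s = P_b - 2 = 200.2857.
Consumers lose the trapezoid between P* and P_b out to Q_t plus the triangle from Q_t to Q*: change in CS = 40.4133 - 44.1276 = -3.7143.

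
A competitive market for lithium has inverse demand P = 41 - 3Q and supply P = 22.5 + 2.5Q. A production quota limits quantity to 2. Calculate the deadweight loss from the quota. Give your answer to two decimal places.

5.11

Without the quota, 41 - 3Q = 22.5 + 2.5Q gives Q* = 3.3636.
At Q = 2 the demand price is 41 - 3(2) = 35 and the supply price is 22.5 + 2.5(2) = 27.5.
DWL = (1/2)(gap between curves at 2) x (Q* - 2) = (1/2)(7.5)(1.3636) = 5.1136.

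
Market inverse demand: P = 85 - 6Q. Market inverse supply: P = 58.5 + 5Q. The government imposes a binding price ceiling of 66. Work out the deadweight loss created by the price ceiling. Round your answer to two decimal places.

Free-market equilibrium: 85 - 6Q = 58.5 + 5Q gives Q* = 2.4091, P* = 70.5455.
At the ceiling price 66, quantity supplied is (66 - 58.5)/5 = 1.5; supply is the short side, so Q = 1.5 trades at P = 66.
At Q = 1.5 the demand price is 76 and the supply price is 66. Deadweight loss is the triangle between the curves from 1.5 to 2.4091: (1/2)(76 - 66)(2.4091 - 1.5) = 4.5455.

4.55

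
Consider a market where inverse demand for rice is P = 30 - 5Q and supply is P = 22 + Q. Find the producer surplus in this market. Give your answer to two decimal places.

0.89

Set 30 - 5Q = 22 + Q, which gives 8 = 6Q, so Q* = 1.3333 and P* = 30 - 5(1.3333) = 23.3333.
The supply curve's price intercept is 22, so PS = (1/2)(Q*)(P* - 22) = (1/2)(1.3333)(1.3333) = 0.8889.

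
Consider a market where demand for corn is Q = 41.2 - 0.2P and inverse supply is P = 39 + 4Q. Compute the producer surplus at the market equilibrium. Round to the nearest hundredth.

688.62

Rewriting demand in inverse form: P = 206 - 5Q.
Set 206 - 5Q = 39 + 4Q, which gives 167 = 9Q, so Q* = 18.5556 and P* = 206 - 5(18.5556) = 113.2222.
PS is the area between P* and the supply curve from 0 to Q*: (1/2)(18.5556)(74.2222) = 688.6173.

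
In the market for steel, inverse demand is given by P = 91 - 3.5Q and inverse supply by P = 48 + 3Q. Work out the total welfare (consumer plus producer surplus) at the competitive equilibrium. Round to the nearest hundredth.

142.23

Set 91 - 3.5Q = 48 + 3Q, which gives 43 = 6.5Q, so Q* = 6.6154 and P* = 91 - 3.5(6.6154) = 67.8462.
Total surplus is the full triangle between the curves from 0 to Q*: (1/2)(6.6154)(91 - 48) = 142.2308.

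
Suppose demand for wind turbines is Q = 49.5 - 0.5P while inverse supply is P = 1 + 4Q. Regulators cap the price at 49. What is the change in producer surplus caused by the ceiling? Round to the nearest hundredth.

Rewriting demand in inverse form: P = 99 - 2Q.
Free-market equilibrium: 99 - 2Q = 1 + 4Q gives Q* = 16.3333, P* = 66.3333.
At P = 49, sellers supply (49 - 1)/4 = 12 while buyers want more, so the quantity traded is 12 at price 49.
PS goes from (1/2)(16.3333)(65.3333) = 533.5556 to 288 (computed as (49 - 1)(12) - (1/2)(4)(12)^2), a change of -245.5556.

-245.56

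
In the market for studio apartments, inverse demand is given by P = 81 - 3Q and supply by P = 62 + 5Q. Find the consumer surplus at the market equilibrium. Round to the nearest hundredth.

Equilibrium: 81 - 3Q = 62 + 5Q, so Q* = 2.375 and P* = 73.875.
The demand choke price is 81, so CS = (1/2)(Q*)(81 - P*) = (1/2)(2.375)(7.125) = 8.4609.

8.46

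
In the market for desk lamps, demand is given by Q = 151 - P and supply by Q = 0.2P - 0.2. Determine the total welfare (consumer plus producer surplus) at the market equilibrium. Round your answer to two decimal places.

Rewriting demand in inverse form: P = 151 - Q.
Rewriting supply in inverse form: P = 1 + 5Q.
Set 151 - Q = 1 + 5Q, which gives 150 = 6Q, so Q* = 25 and P* = 151 - (25) = 126.
CS = (1/2)(25)(25) = 312.5 and PS = (1/2)(25)(125) = 1562.5, so total surplus = 1875.

1875.00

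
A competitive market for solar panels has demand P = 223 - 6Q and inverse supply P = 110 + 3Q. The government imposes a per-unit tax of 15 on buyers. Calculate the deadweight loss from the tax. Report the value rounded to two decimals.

12.50

Without the tax, 223 - 6Q = 110 + 3Q so Q* = 12.5556 and P* = 147.6667.
A tax on buyers shifts demand down by 15: (223 - 15) - 6Q = 110 + 3Q, so Q_t = 10.8889. Buyers pay P_b = 157.6667; sellers receive P_s = P_b - 15 = 142.6667.
Deadweight loss is the triangle between the curves from Q_t to Q*: (1/2)(12.5556 - 10.8889)(15) = 12.5.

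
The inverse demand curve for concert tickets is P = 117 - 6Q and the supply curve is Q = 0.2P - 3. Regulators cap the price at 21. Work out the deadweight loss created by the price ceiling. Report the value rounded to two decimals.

Rewriting supply in inverse form: P = 15 + 5Q.
Free-market equilibrium: 117 - 6Q = 15 + 5Q gives Q* = 9.2727, P* = 61.3636.
At the ceiling price 21, quantity supplied is (21 - 15)/5 = 1.2; supply is the short side, so Q = 1.2 trades at P = 21.
At Q = 1.2 the demand price is 109.8 and the supply price is 21. Deadweight loss is the triangle between the curves from 1.2 to 9.2727: (1/2)(109.8 - 21)(9.2727 - 1.2) = 358.4291.

358.43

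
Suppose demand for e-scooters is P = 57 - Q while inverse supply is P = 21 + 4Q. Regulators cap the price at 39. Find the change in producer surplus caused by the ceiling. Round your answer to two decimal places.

-63.18

Without the control, 57 - Q = 21 + 4Q so Q* = 7.2 and P* = 49.8.
At the ceiling price 39, quantity supplied is (39 - 21)/4 = 4.5; supply is the short side, so Q = 4.5 trades at P = 39.
PS goes from (1/2)(7.2)(28.8) = 103.68 to 40.5 (computed as (39 - 21)(4.5) - (1/2)(4)(4.5)^2), a change of -63.18.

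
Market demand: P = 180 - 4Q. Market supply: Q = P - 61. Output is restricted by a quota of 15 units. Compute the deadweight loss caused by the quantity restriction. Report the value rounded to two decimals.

Rewriting supply in inverse form: P = 61 + Q.
Unrestricted equilibrium: Q* = (180 - 61)/(4 + 1) = 23.8.
At Q = 15 the demand price is 180 - 4(15) = 120 and the supply price is 61 + (15) = 76.
Deadweight loss is the triangle between the curves from 15 to 23.8: (1/2)(120 - 76)(23.8 - 15) = 193.6.

193.60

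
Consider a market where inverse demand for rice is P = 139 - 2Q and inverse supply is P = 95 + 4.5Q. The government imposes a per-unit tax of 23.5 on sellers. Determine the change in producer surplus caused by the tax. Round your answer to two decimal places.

-80.72

Pre-tax equilibrium: 139 - 2Q = 95 + 4.5Q gives Q* = 6.7692, P* = 125.4615.
With the tax, sellers need 23.5 more per unit: 139 - 2Q = 95 + 4.5Q + 23.5, so Q_t = 3.1538. Buyers pay P_b = 132.6923; sellers receive P_s = P_b - 23.5 = 109.1923.
PS falls from (1/2)(6.7692)(30.4615) = 103.1006 to (1/2)(3.1538)(14.1923) = 22.3802, a change of -80.7204.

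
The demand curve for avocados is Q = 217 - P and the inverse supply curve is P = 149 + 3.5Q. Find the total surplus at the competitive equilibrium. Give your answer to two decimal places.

513.78

Rewriting demand in inverse form: P = 217 - Q.
Setting demand equal to supply, 68 = 4.5Q, so Q* = 15.1111 and P* = 201.8889.
CS = (1/2)(15.1111)(15.1111) = 114.1728 and PS = (1/2)(15.1111)(52.8889) = 399.6049, so total surplus = 513.7778.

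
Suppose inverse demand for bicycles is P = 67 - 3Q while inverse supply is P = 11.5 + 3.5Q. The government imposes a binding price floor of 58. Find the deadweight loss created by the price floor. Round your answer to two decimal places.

99.69

Free-market equilibrium: 67 - 3Q = 11.5 + 3.5Q gives Q* = 8.5385, P* = 41.3846.
At the floor price 58, quantity demanded is (67 - 58)/3 = 3; demand is the short side, so Q = 3 trades at P = 58.
At Q = 3 the demand price is 58 and the supply price is 22. Deadweight loss is the triangle between the curves from 3 to 8.5385: (1/2)(58 - 22)(8.5385 - 3) = 99.6923.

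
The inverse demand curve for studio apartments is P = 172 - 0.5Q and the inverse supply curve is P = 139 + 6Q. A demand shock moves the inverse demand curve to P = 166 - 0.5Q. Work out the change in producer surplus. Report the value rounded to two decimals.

-25.56

Initial equilibrium: Q_0 = 5.0769, P_0 = 169.4615; CS_0 = (1/2)(5.0769)(2.5385) = 6.4438, PS_0 = (1/2)(5.0769)(30.4615) = 77.3254.
New equilibrium: 166 - 0.5Q = 139 + 6Q gives Q_1 = 4.1538, P_1 = 163.9231; CS_1 = 4.3136, PS_1 = 51.7633.
Change in producer surplus = 51.7633 - 77.3254 = -25.5621.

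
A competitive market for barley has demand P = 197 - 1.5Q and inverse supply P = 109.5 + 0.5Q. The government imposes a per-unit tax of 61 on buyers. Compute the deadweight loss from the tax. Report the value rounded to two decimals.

930.25

Pre-tax equilibrium: 197 - 1.5Q = 109.5 + 0.5Q gives Q* = 43.75, P* = 131.375.
A tax on buyers shifts demand down by 61: (197 - 61) - 1.5Q = 109.5 + 0.5Q, so Q_t = 13.25. Buyers pay P_b = 177.125; sellers receive P_s = P_b - 61 = 116.125.
The welfare triangle lost has base Q* - Q_t = 30.5 and height t = 61, so DWL = (1/2)(30.5)(61) = 930.25.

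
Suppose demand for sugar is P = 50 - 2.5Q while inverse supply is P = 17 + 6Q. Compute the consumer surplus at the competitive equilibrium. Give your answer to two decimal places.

18.84

Setting demand equal to supply, 33 = 8.5Q, so Q* = 3.8824 and P* = 40.2941.
CS is the area between the demand curve and P* from 0 to Q*: (1/2)(3.8824)(9.7059) = 18.8408.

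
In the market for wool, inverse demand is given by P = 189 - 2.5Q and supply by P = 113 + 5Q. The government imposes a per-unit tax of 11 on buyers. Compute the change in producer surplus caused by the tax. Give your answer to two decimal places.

-68.93

Pre-tax equilibrium: 189 - 2.5Q = 113 + 5Q gives Q* = 10.1333, P* = 163.6667.
A tax on buyers shifts demand down by 11: (189 - 11) - 2.5Q = 113 + 5Q, so Q_t = 8.6667. Buyers pay P_b = 167.3333; sellers receive P_s = P_b - 11 = 156.3333.
PS falls from (1/2)(10.1333)(50.6667) = 256.7111 to (1/2)(8.6667)(43.3333) = 187.7778, a change of -68.9333.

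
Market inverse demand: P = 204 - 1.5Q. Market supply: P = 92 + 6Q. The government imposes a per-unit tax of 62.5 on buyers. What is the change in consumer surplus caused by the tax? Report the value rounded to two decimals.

-134.58

Without the tax, 204 - 1.5Q = 92 + 6Q so Q* = 14.9333 and P* = 181.6.
A tax on buyers shifts demand down by 62.5: (204 - 62.5) - 1.5Q = 92 + 6Q, so Q_t = 6.6. Buyers pay P_b = 194.1; sellers receive P_s = P_b - 62.5 = 131.6.
Consumers lose the trapezoid between P* and P_b out to Q_t plus the triangle from Q_t to Q*: change in CS = 32.67 - 167.2533 = -134.5833.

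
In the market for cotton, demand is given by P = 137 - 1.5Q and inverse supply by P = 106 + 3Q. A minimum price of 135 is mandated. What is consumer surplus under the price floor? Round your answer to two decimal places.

1.33

Free-market equilibrium: 137 - 1.5Q = 106 + 3Q gives Q* = 6.8889, P* = 126.6667.
At P = 135, buyers demand (137 - 135)/1.5 = 1.3333 while sellers would supply more, so the quantity traded is 1.3333 at price 135.
CS is the triangle under demand above 135: (1/2)(1.3333)(137 - 135) = 1.3333.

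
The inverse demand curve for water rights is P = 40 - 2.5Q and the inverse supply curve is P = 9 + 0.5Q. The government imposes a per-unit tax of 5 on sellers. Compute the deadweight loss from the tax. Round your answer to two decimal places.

Without the tax, 40 - 2.5Q = 9 + 0.5Q so Q* = 10.3333 and P* = 14.1667.
With the tax, sellers need 5 more per unit: 40 - 2.5Q = 9 + 0.5Q + 5, so Q_t = 8.6667. Buyers pay P_b = 18.3333; sellers receive P_s = P_b - 5 = 13.3333.
Deadweight loss is the triangle between the curves from Q_t to Q*: (1/2)(10.3333 - 8.6667)(5) = 4.1667.

4.17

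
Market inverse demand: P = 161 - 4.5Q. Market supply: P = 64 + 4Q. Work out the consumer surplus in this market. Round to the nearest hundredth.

Setting demand equal to supply, 97 = 8.5Q, so Q* = 11.4118 and P* = 109.6471.
Consumer surplus is the triangle under demand above P*: (1/2)(11.4118)(161 - 109.6471) = (1/2)(11.4118)(51.3529) = 293.0138.

293.01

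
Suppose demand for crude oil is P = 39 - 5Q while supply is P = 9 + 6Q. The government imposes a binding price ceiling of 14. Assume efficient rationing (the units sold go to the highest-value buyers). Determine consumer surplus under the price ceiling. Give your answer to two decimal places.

Without the control, 39 - 5Q = 9 + 6Q so Q* = 2.7273 and P* = 25.3636.
At the ceiling price 14, quantity supplied is (14 - 9)/6 = 0.8333; supply is the short side, so Q = 0.8333 trades at P = 14.
The demand price at Q = 0.8333 is 34.8333. CS is the trapezoid between demand and 14 over [0, 0.8333]: (1/2)[(39 - 14) + (34.8333 - 14)](0.8333) = 19.0972.

19.10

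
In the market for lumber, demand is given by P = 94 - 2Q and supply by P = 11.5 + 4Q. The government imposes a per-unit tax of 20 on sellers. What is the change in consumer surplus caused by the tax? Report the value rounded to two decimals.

-80.56

Without the tax, 94 - 2Q = 11.5 + 4Q so Q* = 13.75 and P* = 66.5.
With the tax, sellers need 20 more per unit: 94 - 2Q = 11.5 + 4Q + 20, so Q_t = 10.4167. Buyers pay P_b = 73.1667; sellers receive P_s = P_b - 20 = 53.1667.
Consumers lose the trapezoid between P* and P_b out to Q_t plus the triangle from Q_t to Q*: change in CS = 108.5069 - 189.0625 = -80.5556.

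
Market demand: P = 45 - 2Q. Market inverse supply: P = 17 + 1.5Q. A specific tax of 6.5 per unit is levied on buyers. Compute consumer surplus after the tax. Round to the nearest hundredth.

37.73

Without the tax, 45 - 2Q = 17 + 1.5Q so Q* = 8 and P* = 29.
A tax on buyers shifts demand down by 6.5: (45 - 6.5) - 2Q = 17 + 1.5Q, so Q_t = 6.1429. Buyers pay P_b = 32.7143; sellers receive P_s = P_b - 6.5 = 26.2143.
CS = (1/2)(Q_t)(45 - P_b) = (1/2)(6.1429)(12.2857) = 37.7347.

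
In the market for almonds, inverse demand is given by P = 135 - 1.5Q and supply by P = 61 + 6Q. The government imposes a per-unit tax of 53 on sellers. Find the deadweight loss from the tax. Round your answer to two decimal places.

187.27

Pre-tax equilibrium: 135 - 1.5Q = 61 + 6Q gives Q* = 9.8667, P* = 120.2.
A tax on sellers shifts supply up by 53: 135 - 1.5Q = 61 + 6Q + 53, so Q_t = 2.8. Buyers pay P_b = 130.8; sellers receive P_s = P_b - 53 = 77.8.
Deadweight loss is the triangle between the curves from Q_t to Q*: (1/2)(9.8667 - 2.8)(53) = 187.2667.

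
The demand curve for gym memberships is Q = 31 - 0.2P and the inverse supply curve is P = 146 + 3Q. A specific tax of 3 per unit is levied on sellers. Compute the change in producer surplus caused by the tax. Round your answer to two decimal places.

-1.05

Rewriting demand in inverse form: P = 155 - 5Q.
Without the tax, 155 - 5Q = 146 + 3Q so Q* = 1.125 and P* = 149.375.
A tax on sellers shifts supply up by 3: 155 - 5Q = 146 + 3Q + 3, so Q_t = 0.75. Buyers pay P_b = 151.25; sellers receive P_s = P_b - 3 = 148.25.
PS falls from (1/2)(1.125)(3.375) = 1.8984 to (1/2)(0.75)(2.25) = 0.8438, a change of -1.0547.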